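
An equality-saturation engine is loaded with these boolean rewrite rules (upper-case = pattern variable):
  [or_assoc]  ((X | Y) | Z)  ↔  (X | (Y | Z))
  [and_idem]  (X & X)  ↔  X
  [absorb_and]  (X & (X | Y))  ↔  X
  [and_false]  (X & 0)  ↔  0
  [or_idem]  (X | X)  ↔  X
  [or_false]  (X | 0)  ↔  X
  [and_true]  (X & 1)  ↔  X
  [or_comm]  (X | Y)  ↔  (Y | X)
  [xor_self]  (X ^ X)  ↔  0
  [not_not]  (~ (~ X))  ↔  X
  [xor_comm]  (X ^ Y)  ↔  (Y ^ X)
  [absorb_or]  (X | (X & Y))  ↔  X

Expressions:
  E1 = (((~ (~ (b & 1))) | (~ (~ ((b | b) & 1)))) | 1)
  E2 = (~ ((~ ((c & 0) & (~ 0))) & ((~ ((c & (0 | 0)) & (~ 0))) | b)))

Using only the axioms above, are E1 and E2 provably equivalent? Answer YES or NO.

Every axiom is a valid identity, so a rewrite proof would force E1 and E2 to agree under every assignment.
At b=0, c=0: E1 = 1 but E2 = 0; they differ, so no derivation exists.

NO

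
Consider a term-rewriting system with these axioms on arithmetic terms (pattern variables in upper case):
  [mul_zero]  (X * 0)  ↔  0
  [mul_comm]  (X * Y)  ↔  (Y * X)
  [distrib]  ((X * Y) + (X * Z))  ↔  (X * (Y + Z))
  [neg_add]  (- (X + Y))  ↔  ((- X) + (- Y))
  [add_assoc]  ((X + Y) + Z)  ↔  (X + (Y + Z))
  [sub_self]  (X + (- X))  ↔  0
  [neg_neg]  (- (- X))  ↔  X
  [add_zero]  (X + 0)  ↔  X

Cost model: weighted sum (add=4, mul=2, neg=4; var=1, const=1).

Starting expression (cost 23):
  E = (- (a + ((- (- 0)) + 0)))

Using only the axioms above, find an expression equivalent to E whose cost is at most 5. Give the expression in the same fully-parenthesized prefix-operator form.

(1) ((- (- 0)) + 0)  =[add_zero →]=  (- (- 0))    ⊢ (- (a + (- (- 0))))
(2) (- (- 0))  =[neg_neg →]=  0    ⊢ (- (a + 0))
(3) (a + 0)  =[add_zero →]=  a    ⊢ cost 5, within 5

(- a)   [cost 5]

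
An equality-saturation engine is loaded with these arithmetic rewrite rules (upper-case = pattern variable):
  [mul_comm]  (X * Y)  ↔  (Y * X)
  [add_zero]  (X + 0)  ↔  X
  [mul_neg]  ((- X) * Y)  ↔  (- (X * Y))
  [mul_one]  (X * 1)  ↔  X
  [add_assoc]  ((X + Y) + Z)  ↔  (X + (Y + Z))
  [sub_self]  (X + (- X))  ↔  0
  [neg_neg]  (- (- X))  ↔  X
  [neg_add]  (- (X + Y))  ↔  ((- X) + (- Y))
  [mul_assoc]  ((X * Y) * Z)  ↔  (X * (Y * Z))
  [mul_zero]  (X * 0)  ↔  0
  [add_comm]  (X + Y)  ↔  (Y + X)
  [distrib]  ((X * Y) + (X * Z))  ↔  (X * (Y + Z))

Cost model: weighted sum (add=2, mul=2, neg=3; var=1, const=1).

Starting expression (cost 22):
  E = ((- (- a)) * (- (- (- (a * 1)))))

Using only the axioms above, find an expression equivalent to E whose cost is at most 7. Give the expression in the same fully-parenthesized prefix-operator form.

1. [neg_neg →] (- (- a))  →  a;  E = (a * (- (- (- (a * 1)))))
2. [neg_neg →] (- (- (a * 1)))  →  (a * 1);  E = (a * (- (a * 1)))
3. [mul_one →] (a * 1)  →  a;  cost 7 ≤ 7, done

(a * (- a))   [cost 7]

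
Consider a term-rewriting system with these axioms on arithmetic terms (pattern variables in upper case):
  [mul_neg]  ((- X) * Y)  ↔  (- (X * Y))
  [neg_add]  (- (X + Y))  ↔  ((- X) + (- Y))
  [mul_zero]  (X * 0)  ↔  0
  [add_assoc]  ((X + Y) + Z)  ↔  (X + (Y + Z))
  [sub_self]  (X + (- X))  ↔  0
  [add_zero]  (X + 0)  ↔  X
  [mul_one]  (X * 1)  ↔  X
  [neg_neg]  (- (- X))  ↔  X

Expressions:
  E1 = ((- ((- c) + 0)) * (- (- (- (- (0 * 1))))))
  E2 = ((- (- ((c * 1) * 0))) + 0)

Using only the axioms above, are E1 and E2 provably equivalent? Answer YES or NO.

YES

step 1: neg_neg (→) rewrites (- (- (0 * 1))) into (0 * 1), now ((- ((- c) + 0)) * (- (- (0 * 1))))
step 2: add_zero (→) rewrites ((- c) + 0) into (- c), now ((- (- c)) * (- (- (0 * 1))))
step 3: neg_neg (→) rewrites (- (- c)) into c, now (c * (- (- (0 * 1))))
step 4: neg_neg (→) rewrites (- (- (0 * 1))) into (0 * 1), now (c * (0 * 1))
step 5: mul_one (→) rewrites (0 * 1) into 0, now (c * 0)
step 6: add_zero (←) rewrites (c * 0) into ((c * 0) + 0)
step 7: mul_one (←) rewrites c into (c * 1), now (((c * 1) * 0) + 0)
step 8: neg_neg (←) rewrites ((c * 1) * 0) into (- (- ((c * 1) * 0))), which is E2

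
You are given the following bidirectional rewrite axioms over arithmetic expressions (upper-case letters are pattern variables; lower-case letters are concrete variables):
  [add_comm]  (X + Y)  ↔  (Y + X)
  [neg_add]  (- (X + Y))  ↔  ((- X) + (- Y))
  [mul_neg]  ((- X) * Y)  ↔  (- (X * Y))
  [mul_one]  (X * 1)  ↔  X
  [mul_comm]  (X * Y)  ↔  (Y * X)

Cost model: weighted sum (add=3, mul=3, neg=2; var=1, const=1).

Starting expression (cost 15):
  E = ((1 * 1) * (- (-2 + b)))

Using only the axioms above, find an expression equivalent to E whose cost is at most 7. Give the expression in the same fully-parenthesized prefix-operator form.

(- (-2 + b))   [cost 7]

(1) (1 * 1)  =[mul_one →]=  1    ⊢ (1 * (- (-2 + b)))
(2) (1 * (- (-2 + b)))  =[mul_comm →]=  ((- (-2 + b)) * 1)
(3) ((- (-2 + b)) * 1)  =[mul_one →]=  (- (-2 + b))    ⊢ cost 7, within 7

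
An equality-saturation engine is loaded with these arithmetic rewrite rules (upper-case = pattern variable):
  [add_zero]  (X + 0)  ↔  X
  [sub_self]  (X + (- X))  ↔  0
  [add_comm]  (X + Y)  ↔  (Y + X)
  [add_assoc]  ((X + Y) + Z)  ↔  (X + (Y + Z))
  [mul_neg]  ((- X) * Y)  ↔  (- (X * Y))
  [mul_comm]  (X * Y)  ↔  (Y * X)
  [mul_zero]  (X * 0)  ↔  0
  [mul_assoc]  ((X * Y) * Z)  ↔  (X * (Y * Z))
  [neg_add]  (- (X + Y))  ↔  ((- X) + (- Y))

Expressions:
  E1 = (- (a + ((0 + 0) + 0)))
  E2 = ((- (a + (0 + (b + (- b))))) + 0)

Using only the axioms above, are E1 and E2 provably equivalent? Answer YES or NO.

YES

(1) ((0 + 0) + 0)  =[add_zero →]=  (0 + 0)    ⊢ (- (a + (0 + 0)))
(2) (0 + 0)  =[add_zero →]=  0    ⊢ (- (a + 0))
(3) (a + 0)  =[add_zero →]=  a    ⊢ (- a)
(4) (- a)  =[add_zero ←]=  ((- a) + 0)
(5) a  =[add_zero ←]=  (a + 0)    ⊢ ((- (a + 0)) + 0)
(6) 0  =[add_zero ←]=  (0 + 0)    ⊢ ((- (a + (0 + 0))) + 0)
(7) 0  =[sub_self ←]=  (b + (- b))    ⊢ E2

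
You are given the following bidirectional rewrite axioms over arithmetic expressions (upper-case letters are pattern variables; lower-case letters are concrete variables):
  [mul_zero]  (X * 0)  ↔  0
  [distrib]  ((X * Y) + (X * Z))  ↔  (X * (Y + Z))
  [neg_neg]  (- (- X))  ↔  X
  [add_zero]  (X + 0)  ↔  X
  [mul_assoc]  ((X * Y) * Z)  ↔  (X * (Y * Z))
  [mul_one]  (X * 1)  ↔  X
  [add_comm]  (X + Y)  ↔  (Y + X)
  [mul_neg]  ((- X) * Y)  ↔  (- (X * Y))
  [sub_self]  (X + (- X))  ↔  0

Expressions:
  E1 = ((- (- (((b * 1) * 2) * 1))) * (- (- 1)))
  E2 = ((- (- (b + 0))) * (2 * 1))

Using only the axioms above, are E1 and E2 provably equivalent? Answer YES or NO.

(1) (b * 1)  =[mul_one →]=  b    ⊢ ((- (- ((b * 2) * 1))) * (- (- 1)))
(2) (- (- ((b * 2) * 1)))  =[neg_neg →]=  ((b * 2) * 1)    ⊢ (((b * 2) * 1) * (- (- 1)))
(3) ((b * 2) * 1)  =[mul_one →]=  (b * 2)    ⊢ ((b * 2) * (- (- 1)))
(4) (- (- 1))  =[neg_neg →]=  1    ⊢ ((b * 2) * 1)
(5) ((b * 2) * 1)  =[mul_one →]=  (b * 2)
(6) b  =[add_zero ←]=  (b + 0)    ⊢ ((b + 0) * 2)
(7) 2  =[mul_one ←]=  (2 * 1)    ⊢ ((b + 0) * (2 * 1))
(8) (b + 0)  =[neg_neg ←]=  (- (- (b + 0)))    ⊢ E2

YES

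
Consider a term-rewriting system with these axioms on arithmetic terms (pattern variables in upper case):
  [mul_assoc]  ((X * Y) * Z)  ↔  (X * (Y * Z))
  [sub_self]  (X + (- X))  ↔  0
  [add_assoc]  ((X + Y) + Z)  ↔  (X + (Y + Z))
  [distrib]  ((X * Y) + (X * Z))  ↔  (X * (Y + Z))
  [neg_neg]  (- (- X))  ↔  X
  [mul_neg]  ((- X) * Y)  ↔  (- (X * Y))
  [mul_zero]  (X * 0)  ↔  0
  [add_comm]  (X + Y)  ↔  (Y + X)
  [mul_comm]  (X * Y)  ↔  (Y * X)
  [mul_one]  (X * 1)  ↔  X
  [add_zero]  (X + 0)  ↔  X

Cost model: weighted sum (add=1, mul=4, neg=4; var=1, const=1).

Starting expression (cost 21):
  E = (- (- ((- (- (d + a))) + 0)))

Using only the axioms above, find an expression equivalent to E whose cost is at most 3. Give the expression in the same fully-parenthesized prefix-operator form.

step 1: add_zero (→) rewrites ((- (- (d + a))) + 0) into (- (- (d + a))), now (- (- (- (- (d + a)))))
step 2: neg_neg (→) rewrites (- (- (- (- (d + a))))) into (- (- (d + a)))
step 3: neg_neg (→) rewrites (- (- (d + a))) into (d + a), reaching cost 3 (bound 3)

(d + a)   [cost 3]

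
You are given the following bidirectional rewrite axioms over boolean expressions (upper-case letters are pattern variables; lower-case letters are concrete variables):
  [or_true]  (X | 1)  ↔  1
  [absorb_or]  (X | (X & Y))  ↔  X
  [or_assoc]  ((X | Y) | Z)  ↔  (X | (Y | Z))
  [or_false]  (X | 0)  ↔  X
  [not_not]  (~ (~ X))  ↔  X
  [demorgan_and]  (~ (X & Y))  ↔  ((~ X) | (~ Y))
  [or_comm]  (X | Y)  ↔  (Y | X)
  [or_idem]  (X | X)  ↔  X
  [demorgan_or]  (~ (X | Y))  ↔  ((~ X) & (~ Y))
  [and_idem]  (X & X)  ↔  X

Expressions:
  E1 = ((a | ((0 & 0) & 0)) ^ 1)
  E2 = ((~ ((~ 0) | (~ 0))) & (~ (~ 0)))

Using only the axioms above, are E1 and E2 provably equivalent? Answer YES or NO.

NO

The axioms are sound identities: if E1 ↔* E2 then E1 and E2 evaluate identically under any assignment.
Under a=0: E1 evaluates to 1, E2 to 0. Distinct ⇒ no rewrite sequence connects them.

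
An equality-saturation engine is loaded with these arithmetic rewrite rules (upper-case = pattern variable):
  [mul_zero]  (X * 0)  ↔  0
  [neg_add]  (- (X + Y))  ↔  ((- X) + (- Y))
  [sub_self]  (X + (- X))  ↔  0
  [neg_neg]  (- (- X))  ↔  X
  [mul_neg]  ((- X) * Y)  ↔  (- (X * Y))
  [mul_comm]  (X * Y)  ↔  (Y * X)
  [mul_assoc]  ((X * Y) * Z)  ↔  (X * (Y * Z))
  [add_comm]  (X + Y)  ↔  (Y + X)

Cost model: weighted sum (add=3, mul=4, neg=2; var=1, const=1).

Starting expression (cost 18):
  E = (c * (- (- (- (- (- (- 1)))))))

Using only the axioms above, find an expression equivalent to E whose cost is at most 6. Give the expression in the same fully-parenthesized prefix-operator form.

(c * 1)   [cost 6]

1. [neg_neg →] (- (- 1))  →  1;  E = (c * (- (- (- (- 1)))))
2. [neg_neg →] (- (- 1))  →  1;  E = (c * (- (- 1)))
3. [neg_neg →] (- (- 1))  →  1;  cost 6 ≤ 6, done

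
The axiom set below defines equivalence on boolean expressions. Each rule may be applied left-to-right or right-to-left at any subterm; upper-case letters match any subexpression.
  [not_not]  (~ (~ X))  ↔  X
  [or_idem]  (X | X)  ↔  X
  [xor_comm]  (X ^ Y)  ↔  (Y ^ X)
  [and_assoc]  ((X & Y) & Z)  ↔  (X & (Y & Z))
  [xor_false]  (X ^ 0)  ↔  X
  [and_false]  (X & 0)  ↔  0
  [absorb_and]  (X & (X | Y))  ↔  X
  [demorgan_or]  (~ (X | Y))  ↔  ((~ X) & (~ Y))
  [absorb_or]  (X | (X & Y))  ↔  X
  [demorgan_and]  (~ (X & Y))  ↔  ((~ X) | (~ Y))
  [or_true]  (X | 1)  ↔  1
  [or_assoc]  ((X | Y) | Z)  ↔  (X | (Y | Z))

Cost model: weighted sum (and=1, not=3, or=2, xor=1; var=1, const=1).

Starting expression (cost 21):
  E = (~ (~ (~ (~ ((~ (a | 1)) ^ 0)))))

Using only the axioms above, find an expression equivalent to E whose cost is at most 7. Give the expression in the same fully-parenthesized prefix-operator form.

(1) ((~ (a | 1)) ^ 0)  =[xor_false →]=  (~ (a | 1))    ⊢ (~ (~ (~ (~ (~ (a | 1))))))
(2) (~ (~ (~ (a | 1))))  =[not_not →]=  (~ (a | 1))    ⊢ (~ (~ (~ (a | 1))))
(3) (~ (~ (a | 1)))  =[not_not →]=  (a | 1)    ⊢ cost 7, within 7

(~ (a | 1))   [cost 7]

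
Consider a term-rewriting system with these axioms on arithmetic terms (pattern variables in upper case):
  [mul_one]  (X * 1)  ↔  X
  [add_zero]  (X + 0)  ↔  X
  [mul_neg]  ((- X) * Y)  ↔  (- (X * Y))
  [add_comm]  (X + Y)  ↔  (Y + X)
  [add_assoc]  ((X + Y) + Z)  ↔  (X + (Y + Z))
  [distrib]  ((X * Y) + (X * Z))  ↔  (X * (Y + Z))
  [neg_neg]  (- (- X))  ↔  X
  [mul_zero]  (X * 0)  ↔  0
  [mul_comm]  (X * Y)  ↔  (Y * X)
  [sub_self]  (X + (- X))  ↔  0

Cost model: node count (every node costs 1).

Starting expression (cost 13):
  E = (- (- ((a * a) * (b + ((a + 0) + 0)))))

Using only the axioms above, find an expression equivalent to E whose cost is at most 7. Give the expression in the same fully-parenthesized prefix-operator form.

(1) (a + 0)  =[add_zero →]=  a    ⊢ (- (- ((a * a) * (b + (a + 0)))))
(2) (- (- ((a * a) * (b + (a + 0)))))  =[neg_neg →]=  ((a * a) * (b + (a + 0)))
(3) (a + 0)  =[add_zero →]=  a    ⊢ cost 7, within 7

((a * a) * (b + a))   [cost 7]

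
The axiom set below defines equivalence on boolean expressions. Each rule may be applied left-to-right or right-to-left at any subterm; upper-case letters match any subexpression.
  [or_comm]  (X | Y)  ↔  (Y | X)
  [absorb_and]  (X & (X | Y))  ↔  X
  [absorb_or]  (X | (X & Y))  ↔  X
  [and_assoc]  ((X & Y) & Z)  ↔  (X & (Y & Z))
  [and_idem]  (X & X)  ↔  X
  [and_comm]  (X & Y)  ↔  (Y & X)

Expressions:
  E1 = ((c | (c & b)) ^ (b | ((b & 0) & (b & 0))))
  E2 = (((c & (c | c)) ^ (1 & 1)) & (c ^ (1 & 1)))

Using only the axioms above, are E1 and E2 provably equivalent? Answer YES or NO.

NO

Every axiom is a valid identity, so a rewrite proof would force E1 and E2 to agree under every assignment.
At b=0, c=0: E1 = 0 but E2 = 1; they differ, so no derivation exists.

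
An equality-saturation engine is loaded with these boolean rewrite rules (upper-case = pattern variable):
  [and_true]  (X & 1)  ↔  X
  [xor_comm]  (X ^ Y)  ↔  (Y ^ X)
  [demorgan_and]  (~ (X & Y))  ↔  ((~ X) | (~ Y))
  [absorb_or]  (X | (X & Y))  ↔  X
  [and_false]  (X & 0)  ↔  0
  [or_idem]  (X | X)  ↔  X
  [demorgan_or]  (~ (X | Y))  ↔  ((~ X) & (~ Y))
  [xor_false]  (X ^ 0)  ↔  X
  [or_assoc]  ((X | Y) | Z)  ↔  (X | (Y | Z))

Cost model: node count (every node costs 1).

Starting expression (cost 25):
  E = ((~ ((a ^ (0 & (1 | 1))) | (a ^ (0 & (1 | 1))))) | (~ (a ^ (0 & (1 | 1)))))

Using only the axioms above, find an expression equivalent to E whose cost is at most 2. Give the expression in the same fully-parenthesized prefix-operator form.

(~ a)   [cost 2]

(1) ((a ^ (0 & (1 | 1))) | (a ^ (0 & (1 | 1))))  =[or_idem →]=  (a ^ (0 & (1 | 1)))    ⊢ ((~ (a ^ (0 & (1 | 1)))) | (~ (a ^ (0 & (1 | 1)))))
(2) ((~ (a ^ (0 & (1 | 1)))) | (~ (a ^ (0 & (1 | 1)))))  =[or_idem →]=  (~ (a ^ (0 & (1 | 1))))
(3) (1 | 1)  =[or_idem →]=  1    ⊢ (~ (a ^ (0 & 1)))
(4) (0 & 1)  =[and_true →]=  0    ⊢ (~ (a ^ 0))
(5) (a ^ 0)  =[xor_false →]=  a    ⊢ cost 2, within 2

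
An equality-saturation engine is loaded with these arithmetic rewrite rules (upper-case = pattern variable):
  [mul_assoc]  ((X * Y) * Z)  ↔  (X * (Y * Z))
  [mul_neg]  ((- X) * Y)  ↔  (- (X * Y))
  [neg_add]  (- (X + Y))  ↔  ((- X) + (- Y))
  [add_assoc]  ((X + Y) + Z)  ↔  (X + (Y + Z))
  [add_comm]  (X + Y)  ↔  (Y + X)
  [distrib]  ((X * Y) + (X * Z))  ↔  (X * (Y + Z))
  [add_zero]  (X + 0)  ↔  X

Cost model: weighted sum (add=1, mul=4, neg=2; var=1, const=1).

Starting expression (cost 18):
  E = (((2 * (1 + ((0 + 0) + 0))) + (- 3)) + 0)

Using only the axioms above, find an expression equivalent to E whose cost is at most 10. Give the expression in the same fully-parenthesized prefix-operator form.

step 1: add_zero (→) rewrites (0 + 0) into 0, now (((2 * (1 + (0 + 0))) + (- 3)) + 0)
step 2: add_zero (→) rewrites (((2 * (1 + (0 + 0))) + (- 3)) + 0) into ((2 * (1 + (0 + 0))) + (- 3))
step 3: add_zero (→) rewrites (0 + 0) into 0, now ((2 * (1 + 0)) + (- 3))
step 4: add_zero (→) rewrites (1 + 0) into 1, reaching cost 10 (bound 10)

((2 * 1) + (- 3))   [cost 10]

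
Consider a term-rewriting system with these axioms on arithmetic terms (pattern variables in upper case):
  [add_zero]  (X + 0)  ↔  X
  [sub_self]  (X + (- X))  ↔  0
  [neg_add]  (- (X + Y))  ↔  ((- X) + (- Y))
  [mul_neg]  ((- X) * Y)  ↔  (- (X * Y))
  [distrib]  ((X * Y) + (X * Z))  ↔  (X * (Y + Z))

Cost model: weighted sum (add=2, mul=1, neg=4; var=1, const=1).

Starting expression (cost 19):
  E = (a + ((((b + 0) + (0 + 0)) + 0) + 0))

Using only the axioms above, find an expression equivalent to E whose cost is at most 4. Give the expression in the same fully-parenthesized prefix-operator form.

(a + b)   [cost 4]

1. [add_zero →] ((((b + 0) + (0 + 0)) + 0) + 0)  →  (((b + 0) + (0 + 0)) + 0);  E = (a + (((b + 0) + (0 + 0)) + 0))
2. [add_zero →] (((b + 0) + (0 + 0)) + 0)  →  ((b + 0) + (0 + 0));  E = (a + ((b + 0) + (0 + 0)))
3. [add_zero →] (b + 0)  →  b;  E = (a + (b + (0 + 0)))
4. [add_zero →] (0 + 0)  →  0;  E = (a + (b + 0))
5. [add_zero →] (b + 0)  →  b;  cost 4 ≤ 4, done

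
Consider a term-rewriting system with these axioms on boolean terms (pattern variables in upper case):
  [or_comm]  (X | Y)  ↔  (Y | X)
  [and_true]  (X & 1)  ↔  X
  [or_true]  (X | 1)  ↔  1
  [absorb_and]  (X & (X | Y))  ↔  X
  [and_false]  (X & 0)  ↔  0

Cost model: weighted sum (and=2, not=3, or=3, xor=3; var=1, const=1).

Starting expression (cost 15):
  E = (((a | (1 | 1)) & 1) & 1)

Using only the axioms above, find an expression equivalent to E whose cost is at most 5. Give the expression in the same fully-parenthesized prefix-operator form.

(a | 1)   [cost 5]

1. [or_true →] (1 | 1)  →  1;  E = (((a | 1) & 1) & 1)
2. [and_true →] (((a | 1) & 1) & 1)  →  ((a | 1) & 1)
3. [and_true →] ((a | 1) & 1)  →  (a | 1);  cost 5 ≤ 5, done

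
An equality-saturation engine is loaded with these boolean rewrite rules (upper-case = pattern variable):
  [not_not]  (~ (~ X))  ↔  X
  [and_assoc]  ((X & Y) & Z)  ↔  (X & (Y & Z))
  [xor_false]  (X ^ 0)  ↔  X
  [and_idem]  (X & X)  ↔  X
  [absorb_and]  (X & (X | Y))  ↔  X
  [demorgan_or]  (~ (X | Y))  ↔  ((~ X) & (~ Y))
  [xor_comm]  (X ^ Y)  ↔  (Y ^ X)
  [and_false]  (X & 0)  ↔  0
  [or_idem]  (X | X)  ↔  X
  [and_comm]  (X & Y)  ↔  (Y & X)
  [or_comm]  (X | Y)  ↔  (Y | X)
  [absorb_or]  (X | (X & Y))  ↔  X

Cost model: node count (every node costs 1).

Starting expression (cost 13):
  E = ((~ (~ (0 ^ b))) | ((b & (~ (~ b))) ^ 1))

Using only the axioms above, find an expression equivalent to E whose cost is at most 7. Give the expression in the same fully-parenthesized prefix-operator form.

((0 ^ b) | (b ^ 1))   [cost 7]

step 1: not_not (→) rewrites (~ (~ (0 ^ b))) into (0 ^ b), now ((0 ^ b) | ((b & (~ (~ b))) ^ 1))
step 2: not_not (→) rewrites (~ (~ b)) into b, now ((0 ^ b) | ((b & b) ^ 1))
step 3: and_idem (→) rewrites (b & b) into b, reaching cost 7 (bound 7)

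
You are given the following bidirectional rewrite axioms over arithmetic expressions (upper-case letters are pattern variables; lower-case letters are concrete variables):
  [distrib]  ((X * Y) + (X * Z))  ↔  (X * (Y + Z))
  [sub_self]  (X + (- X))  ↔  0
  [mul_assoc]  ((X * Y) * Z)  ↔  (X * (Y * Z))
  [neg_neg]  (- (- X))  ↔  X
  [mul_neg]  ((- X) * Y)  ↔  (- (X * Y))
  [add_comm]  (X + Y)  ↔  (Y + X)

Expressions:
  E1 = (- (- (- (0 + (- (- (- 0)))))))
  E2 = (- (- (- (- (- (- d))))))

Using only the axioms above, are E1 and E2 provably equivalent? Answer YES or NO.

Every axiom is a valid identity, so a rewrite proof would force E1 and E2 to agree under every assignment.
At d=1: E1 = 0 but E2 = 1; they differ, so no derivation exists.

NO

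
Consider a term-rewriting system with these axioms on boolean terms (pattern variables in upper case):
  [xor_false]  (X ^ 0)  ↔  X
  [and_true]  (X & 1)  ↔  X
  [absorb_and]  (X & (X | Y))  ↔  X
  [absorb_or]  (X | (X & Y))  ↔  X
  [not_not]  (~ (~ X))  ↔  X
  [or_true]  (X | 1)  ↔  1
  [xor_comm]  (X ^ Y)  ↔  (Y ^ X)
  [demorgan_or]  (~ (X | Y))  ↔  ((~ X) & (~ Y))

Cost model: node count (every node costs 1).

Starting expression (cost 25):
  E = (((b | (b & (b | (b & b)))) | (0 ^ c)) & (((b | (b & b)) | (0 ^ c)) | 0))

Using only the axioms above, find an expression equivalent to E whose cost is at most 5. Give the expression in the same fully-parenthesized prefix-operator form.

(1) (b | (b & b))  =[absorb_or →]=  b    ⊢ (((b | (b & b)) | (0 ^ c)) & (((b | (b & b)) | (0 ^ c)) | 0))
(2) (((b | (b & b)) | (0 ^ c)) & (((b | (b & b)) | (0 ^ c)) | 0))  =[absorb_and →]=  ((b | (b & b)) | (0 ^ c))
(3) (b | (b & b))  =[absorb_or →]=  b    ⊢ cost 5, within 5

(b | (0 ^ c))   [cost 5]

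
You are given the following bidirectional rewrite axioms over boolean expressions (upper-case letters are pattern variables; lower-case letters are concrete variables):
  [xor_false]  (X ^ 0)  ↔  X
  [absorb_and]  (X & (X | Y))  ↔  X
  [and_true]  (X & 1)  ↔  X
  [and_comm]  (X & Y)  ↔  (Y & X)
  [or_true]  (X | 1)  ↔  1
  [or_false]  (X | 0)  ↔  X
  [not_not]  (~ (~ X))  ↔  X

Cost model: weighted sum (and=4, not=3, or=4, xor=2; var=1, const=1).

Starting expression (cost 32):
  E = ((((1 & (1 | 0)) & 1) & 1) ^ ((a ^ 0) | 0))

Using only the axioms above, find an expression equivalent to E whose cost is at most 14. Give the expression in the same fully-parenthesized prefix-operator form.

((1 & 1) ^ (a | 0))   [cost 14]

step 1: absorb_and (→) rewrites (1 & (1 | 0)) into 1, now (((1 & 1) & 1) ^ ((a ^ 0) | 0))
step 2: and_true (→) rewrites (1 & 1) into 1, now ((1 & 1) ^ ((a ^ 0) | 0))
step 3: xor_false (→) rewrites (a ^ 0) into a, reaching cost 14 (bound 14)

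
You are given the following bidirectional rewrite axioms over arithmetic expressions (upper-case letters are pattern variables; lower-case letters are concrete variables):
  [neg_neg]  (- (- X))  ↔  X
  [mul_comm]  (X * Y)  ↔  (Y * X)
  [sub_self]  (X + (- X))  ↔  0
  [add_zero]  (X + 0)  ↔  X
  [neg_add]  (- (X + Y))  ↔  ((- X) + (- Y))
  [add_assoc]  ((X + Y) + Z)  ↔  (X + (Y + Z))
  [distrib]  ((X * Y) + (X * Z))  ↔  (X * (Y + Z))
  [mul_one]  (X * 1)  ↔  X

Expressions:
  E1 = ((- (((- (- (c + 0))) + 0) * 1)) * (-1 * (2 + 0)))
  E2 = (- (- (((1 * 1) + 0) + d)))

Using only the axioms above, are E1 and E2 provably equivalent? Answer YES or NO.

The axioms are sound identities: if E1 ↔* E2 then E1 and E2 evaluate identically under any assignment.
Under c=0, d=0: E1 evaluates to 0, E2 to 1. Distinct ⇒ no rewrite sequence connects them.

NO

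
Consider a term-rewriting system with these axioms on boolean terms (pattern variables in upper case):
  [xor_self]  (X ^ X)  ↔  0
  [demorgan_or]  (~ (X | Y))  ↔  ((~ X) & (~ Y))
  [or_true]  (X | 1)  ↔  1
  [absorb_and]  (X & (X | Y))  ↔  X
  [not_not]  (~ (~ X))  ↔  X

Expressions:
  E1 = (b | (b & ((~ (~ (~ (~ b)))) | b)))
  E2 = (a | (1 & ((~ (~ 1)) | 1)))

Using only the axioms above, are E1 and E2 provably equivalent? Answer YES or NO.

NO

The axioms are sound identities: if E1 ↔* E2 then E1 and E2 evaluate identically under any assignment.
Under a=0, b=0: E1 evaluates to 0, E2 to 1. Distinct ⇒ no rewrite sequence connects them.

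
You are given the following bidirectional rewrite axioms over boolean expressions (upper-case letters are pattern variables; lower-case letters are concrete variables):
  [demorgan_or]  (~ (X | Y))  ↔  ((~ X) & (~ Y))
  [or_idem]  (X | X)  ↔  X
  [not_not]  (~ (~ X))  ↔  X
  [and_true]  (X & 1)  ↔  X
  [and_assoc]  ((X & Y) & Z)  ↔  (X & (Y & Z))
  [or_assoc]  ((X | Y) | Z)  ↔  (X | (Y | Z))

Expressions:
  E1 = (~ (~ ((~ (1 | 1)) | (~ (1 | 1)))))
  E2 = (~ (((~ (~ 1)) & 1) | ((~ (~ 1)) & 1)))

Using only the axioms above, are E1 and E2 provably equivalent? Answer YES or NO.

YES

step 1: or_idem (→) rewrites ((~ (1 | 1)) | (~ (1 | 1))) into (~ (1 | 1)), now (~ (~ (~ (1 | 1))))
step 2: not_not (→) rewrites (~ (~ (1 | 1))) into (1 | 1), now (~ (1 | 1))
step 3: or_idem (→) rewrites (1 | 1) into 1, now (~ 1)
step 4: and_true (←) rewrites 1 into (1 & 1), now (~ (1 & 1))
step 5: not_not (←) rewrites 1 into (~ (~ 1)), now (~ ((~ (~ 1)) & 1))
step 6: or_idem (←) rewrites ((~ (~ 1)) & 1) into (((~ (~ 1)) & 1) | ((~ (~ 1)) & 1)), which is E2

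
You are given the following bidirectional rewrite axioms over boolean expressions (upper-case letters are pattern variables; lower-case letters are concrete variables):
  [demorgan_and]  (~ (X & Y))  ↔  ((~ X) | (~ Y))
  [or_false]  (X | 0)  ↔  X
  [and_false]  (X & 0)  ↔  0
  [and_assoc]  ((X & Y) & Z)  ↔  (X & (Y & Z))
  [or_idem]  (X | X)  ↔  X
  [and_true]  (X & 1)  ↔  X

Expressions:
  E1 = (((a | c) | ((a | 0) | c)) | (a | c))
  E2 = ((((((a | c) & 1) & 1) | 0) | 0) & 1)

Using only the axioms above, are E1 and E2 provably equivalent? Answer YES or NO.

(1) (a | 0)  =[or_false →]=  a    ⊢ (((a | c) | (a | c)) | (a | c))
(2) ((a | c) | (a | c))  =[or_idem →]=  (a | c)    ⊢ ((a | c) | (a | c))
(3) ((a | c) | (a | c))  =[or_idem →]=  (a | c)
(4) (a | c)  =[and_true ←]=  ((a | c) & 1)
(5) ((a | c) & 1)  =[or_false ←]=  (((a | c) & 1) | 0)
(6) (((a | c) & 1) | 0)  =[and_true ←]=  ((((a | c) & 1) | 0) & 1)
(7) ((a | c) & 1)  =[or_false ←]=  (((a | c) & 1) | 0)    ⊢ (((((a | c) & 1) | 0) | 0) & 1)
(8) ((a | c) & 1)  =[and_true ←]=  (((a | c) & 1) & 1)    ⊢ E2

YES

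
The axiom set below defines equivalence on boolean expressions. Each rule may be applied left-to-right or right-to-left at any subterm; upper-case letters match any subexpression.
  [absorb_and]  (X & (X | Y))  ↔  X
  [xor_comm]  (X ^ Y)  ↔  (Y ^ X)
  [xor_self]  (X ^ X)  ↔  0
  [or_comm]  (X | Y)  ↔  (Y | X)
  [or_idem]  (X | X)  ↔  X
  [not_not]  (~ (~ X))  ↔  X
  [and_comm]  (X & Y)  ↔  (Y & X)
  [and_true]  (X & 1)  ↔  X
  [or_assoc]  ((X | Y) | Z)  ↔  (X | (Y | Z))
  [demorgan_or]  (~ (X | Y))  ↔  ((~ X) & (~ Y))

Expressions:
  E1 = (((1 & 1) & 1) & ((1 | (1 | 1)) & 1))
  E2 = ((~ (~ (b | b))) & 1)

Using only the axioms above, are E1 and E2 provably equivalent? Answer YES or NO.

All listed rules preserve value, hence provable equivalence implies equal values everywhere; look for a separating assignment.
b=0 gives E1 ↦ 1, E2 ↦ 0; values differ ⇒ not provably equivalent.

NO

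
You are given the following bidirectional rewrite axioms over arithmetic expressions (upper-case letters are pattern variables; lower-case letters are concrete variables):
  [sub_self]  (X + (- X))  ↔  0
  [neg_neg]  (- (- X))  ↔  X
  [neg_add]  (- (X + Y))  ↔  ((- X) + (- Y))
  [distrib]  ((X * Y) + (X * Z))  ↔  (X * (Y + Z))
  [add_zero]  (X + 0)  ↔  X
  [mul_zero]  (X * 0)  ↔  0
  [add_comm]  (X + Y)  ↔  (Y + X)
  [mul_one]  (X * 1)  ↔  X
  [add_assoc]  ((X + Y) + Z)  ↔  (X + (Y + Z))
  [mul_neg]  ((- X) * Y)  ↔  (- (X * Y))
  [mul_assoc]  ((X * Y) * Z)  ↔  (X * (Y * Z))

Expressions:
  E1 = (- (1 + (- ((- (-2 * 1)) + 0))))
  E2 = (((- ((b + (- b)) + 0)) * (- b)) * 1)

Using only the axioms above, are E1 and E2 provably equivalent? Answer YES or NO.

The axioms are sound identities: if E1 ↔* E2 then E1 and E2 evaluate identically under any assignment.
Under b=0: E1 evaluates to 1, E2 to 0. Distinct ⇒ no rewrite sequence connects them.

NO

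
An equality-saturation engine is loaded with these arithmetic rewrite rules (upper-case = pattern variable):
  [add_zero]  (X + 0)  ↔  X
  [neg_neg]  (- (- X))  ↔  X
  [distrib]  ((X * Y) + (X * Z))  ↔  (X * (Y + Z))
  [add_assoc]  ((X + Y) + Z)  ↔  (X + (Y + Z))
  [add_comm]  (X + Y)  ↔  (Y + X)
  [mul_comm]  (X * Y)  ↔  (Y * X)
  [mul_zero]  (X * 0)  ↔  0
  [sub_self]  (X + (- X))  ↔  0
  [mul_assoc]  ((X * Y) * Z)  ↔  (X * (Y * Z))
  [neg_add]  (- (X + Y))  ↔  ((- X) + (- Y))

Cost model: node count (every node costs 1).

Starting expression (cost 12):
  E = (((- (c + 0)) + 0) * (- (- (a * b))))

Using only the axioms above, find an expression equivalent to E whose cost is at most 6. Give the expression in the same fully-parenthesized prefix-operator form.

((- c) * (a * b))   [cost 6]

1. [add_zero →] ((- (c + 0)) + 0)  →  (- (c + 0));  E = ((- (c + 0)) * (- (- (a * b))))
2. [neg_neg →] (- (- (a * b)))  →  (a * b);  E = ((- (c + 0)) * (a * b))
3. [add_zero →] (c + 0)  →  c;  cost 6 ≤ 6, done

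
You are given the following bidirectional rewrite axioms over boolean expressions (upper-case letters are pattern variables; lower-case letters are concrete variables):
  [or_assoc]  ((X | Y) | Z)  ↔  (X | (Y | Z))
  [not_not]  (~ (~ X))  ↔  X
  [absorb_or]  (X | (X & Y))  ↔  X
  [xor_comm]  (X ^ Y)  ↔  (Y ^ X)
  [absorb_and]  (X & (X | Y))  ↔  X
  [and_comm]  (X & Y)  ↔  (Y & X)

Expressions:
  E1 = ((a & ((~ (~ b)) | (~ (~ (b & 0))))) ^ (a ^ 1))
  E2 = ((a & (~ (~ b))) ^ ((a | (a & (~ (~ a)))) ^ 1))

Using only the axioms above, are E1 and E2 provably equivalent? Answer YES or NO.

YES

step 1: not_not (→) rewrites (~ (~ (b & 0))) into (b & 0), now ((a & ((~ (~ b)) | (b & 0))) ^ (a ^ 1))
step 2: not_not (→) rewrites (~ (~ b)) into b, now ((a & (b | (b & 0))) ^ (a ^ 1))
step 3: absorb_or (→) rewrites (b | (b & 0)) into b, now ((a & b) ^ (a ^ 1))
step 4: absorb_or (←) rewrites a into (a | (a & a)), now ((a & b) ^ ((a | (a & a)) ^ 1))
step 5: not_not (←) rewrites b into (~ (~ b)), now ((a & (~ (~ b))) ^ ((a | (a & a)) ^ 1))
step 6: not_not (←) rewrites a into (~ (~ a)), which is E2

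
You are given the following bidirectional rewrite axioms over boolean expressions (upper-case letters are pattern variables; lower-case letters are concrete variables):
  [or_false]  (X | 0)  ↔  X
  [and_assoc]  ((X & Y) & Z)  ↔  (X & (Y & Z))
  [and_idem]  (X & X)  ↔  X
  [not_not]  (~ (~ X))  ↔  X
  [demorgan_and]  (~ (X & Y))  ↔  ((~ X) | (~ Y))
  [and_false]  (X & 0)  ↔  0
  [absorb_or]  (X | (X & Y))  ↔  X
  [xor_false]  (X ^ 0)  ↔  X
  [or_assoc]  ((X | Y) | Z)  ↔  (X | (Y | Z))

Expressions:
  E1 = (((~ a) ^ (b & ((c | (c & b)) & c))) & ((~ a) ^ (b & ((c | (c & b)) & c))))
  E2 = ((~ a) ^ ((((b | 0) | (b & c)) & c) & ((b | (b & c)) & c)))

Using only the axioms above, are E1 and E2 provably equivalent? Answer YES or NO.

YES

1. [and_idem →] (((~ a) ^ (b & ((c | (c & b)) & c))) & ((~ a) ^ (b & ((c | (c & b)) & c))))  →  ((~ a) ^ (b & ((c | (c & b)) & c)))
2. [absorb_or →] (c | (c & b))  →  c;  E1 = ((~ a) ^ (b & (c & c)))
3. [and_idem →] (c & c)  →  c;  E1 = ((~ a) ^ (b & c))
4. [absorb_or ←] b  →  (b | (b & c));  E1 = ((~ a) ^ ((b | (b & c)) & c))
5. [and_idem ←] ((b | (b & c)) & c)  →  (((b | (b & c)) & c) & ((b | (b & c)) & c));  E1 = ((~ a) ^ (((b | (b & c)) & c) & ((b | (b & c)) & c)))
6. [or_false ←] b  →  (b | 0);  this is E2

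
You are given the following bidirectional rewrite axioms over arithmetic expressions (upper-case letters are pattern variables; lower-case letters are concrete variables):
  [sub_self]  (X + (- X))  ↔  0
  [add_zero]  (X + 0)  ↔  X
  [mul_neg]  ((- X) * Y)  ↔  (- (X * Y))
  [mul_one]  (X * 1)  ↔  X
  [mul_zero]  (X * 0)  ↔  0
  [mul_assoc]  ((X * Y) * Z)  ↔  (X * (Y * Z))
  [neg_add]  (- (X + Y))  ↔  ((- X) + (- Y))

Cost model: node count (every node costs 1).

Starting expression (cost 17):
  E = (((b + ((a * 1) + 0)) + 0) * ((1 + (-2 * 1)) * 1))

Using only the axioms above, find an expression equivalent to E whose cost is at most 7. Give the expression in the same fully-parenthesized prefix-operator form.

1. [mul_one →] (a * 1)  →  a;  E = (((b + (a + 0)) + 0) * ((1 + (-2 * 1)) * 1))
2. [mul_one →] ((1 + (-2 * 1)) * 1)  →  (1 + (-2 * 1));  E = (((b + (a + 0)) + 0) * (1 + (-2 * 1)))
3. [add_zero →] ((b + (a + 0)) + 0)  →  (b + (a + 0));  E = ((b + (a + 0)) * (1 + (-2 * 1)))
4. [add_zero →] (a + 0)  →  a;  E = ((b + a) * (1 + (-2 * 1)))
5. [mul_one →] (-2 * 1)  →  -2;  cost 7 ≤ 7, done

((b + a) * (1 + -2))   [cost 7]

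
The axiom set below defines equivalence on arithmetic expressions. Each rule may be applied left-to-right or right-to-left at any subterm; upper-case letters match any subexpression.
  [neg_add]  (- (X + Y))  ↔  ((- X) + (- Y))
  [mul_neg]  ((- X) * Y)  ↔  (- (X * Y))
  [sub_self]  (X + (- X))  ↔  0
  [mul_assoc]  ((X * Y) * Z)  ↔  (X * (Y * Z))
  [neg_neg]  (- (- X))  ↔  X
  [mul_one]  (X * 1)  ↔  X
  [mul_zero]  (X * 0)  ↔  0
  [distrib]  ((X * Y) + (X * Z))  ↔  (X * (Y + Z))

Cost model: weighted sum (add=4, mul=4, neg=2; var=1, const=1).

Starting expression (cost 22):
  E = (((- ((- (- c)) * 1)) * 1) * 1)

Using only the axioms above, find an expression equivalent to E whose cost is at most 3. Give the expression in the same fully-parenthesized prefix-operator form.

(- c)   [cost 3]

(1) (- (- c))  =[neg_neg →]=  c    ⊢ (((- (c * 1)) * 1) * 1)
(2) (((- (c * 1)) * 1) * 1)  =[mul_one →]=  ((- (c * 1)) * 1)
(3) (c * 1)  =[mul_one →]=  c    ⊢ ((- c) * 1)
(4) ((- c) * 1)  =[mul_neg →]=  (- (c * 1))
(5) (c * 1)  =[mul_one →]=  c    ⊢ cost 3, within 3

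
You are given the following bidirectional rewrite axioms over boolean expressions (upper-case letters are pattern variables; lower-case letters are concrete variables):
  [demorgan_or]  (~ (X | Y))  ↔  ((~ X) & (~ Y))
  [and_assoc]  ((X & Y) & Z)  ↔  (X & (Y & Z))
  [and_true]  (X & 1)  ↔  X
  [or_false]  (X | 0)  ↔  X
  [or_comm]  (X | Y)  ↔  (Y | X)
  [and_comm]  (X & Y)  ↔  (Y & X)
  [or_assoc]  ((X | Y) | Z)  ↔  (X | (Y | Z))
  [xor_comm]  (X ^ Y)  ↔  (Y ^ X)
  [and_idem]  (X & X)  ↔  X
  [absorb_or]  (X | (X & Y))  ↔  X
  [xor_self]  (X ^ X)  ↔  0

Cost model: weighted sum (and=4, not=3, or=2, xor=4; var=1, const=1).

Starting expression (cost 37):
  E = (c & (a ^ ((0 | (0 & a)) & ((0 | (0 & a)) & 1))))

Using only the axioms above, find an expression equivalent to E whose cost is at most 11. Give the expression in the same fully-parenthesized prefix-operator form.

1. [and_true →] ((0 | (0 & a)) & 1)  →  (0 | (0 & a));  E = (c & (a ^ ((0 | (0 & a)) & (0 | (0 & a)))))
2. [and_idem →] ((0 | (0 & a)) & (0 | (0 & a)))  →  (0 | (0 & a));  E = (c & (a ^ (0 | (0 & a))))
3. [absorb_or →] (0 | (0 & a))  →  0;  cost 11 ≤ 11, done

(c & (a ^ 0))   [cost 11]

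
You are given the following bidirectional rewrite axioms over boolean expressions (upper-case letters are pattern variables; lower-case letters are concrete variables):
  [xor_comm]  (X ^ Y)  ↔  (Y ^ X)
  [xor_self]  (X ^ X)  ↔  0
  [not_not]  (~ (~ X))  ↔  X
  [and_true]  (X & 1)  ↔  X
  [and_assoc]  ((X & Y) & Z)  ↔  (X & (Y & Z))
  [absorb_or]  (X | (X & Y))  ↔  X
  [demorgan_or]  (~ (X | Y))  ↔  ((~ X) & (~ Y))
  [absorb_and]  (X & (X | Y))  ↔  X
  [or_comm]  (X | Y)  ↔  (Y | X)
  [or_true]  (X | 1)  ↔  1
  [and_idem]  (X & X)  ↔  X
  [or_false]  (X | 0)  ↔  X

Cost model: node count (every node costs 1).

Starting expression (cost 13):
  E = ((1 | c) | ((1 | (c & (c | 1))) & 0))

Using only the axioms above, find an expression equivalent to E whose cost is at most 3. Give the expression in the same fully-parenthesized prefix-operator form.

(1 | c)   [cost 3]

1. [absorb_and →] (c & (c | 1))  →  c;  E = ((1 | c) | ((1 | c) & 0))
2. [absorb_or →] ((1 | c) | ((1 | c) & 0))  →  (1 | c);  cost 3 ≤ 3, done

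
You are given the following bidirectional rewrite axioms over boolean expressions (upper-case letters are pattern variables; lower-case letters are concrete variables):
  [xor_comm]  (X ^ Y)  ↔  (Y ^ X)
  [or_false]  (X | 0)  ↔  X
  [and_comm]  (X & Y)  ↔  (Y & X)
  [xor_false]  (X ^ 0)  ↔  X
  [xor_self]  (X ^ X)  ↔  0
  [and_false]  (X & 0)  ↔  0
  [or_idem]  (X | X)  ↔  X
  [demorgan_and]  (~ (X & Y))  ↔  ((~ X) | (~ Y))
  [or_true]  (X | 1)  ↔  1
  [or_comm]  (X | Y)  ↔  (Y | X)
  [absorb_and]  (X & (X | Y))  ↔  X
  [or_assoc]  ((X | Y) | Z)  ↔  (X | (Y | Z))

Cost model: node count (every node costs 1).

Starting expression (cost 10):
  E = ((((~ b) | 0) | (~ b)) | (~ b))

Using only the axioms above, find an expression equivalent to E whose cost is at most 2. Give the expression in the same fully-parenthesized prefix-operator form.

1. [or_false →] ((~ b) | 0)  →  (~ b);  E = (((~ b) | (~ b)) | (~ b))
2. [or_idem →] ((~ b) | (~ b))  →  (~ b);  E = ((~ b) | (~ b))
3. [or_idem →] ((~ b) | (~ b))  →  (~ b);  cost 2 ≤ 2, done

(~ b)   [cost 2]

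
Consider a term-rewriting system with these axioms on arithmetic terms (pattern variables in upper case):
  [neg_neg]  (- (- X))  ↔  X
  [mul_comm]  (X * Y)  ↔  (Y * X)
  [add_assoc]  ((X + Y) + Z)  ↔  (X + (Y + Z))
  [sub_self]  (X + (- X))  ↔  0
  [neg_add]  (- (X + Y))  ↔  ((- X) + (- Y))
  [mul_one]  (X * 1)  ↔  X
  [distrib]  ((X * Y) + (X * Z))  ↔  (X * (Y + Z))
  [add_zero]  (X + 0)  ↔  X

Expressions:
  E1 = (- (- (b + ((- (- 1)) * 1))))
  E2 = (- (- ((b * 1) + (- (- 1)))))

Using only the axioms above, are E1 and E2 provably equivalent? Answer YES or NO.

YES

step 1: mul_one (→) rewrites ((- (- 1)) * 1) into (- (- 1)), now (- (- (b + (- (- 1)))))
step 2: neg_neg (→) rewrites (- (- (b + (- (- 1))))) into (b + (- (- 1)))
step 3: neg_neg (→) rewrites (- (- 1)) into 1, now (b + 1)
step 4: mul_one (←) rewrites b into (b * 1), now ((b * 1) + 1)
step 5: neg_neg (←) rewrites ((b * 1) + 1) into (- (- ((b * 1) + 1)))
step 6: neg_neg (←) rewrites 1 into (- (- 1)), which is E2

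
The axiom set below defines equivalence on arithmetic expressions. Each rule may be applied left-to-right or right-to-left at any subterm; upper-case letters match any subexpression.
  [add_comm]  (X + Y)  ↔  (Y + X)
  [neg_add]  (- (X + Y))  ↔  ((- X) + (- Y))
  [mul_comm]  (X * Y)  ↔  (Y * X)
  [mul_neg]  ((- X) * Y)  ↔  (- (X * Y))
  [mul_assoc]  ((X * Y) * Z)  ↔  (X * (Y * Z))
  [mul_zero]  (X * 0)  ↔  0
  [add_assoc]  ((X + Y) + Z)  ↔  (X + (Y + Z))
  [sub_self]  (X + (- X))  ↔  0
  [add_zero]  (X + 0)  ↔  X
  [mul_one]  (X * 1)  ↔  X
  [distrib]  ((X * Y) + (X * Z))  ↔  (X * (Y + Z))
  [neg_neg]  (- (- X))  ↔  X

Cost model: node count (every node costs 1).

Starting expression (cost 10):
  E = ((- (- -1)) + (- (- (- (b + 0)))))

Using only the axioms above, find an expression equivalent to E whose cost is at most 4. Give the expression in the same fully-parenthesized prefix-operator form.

(-1 + (- b))   [cost 4]

(1) (- (- -1))  =[neg_neg →]=  -1    ⊢ (-1 + (- (- (- (b + 0)))))
(2) (b + 0)  =[add_zero →]=  b    ⊢ (-1 + (- (- (- b))))
(3) (- (- b))  =[neg_neg →]=  b    ⊢ cost 4, within 4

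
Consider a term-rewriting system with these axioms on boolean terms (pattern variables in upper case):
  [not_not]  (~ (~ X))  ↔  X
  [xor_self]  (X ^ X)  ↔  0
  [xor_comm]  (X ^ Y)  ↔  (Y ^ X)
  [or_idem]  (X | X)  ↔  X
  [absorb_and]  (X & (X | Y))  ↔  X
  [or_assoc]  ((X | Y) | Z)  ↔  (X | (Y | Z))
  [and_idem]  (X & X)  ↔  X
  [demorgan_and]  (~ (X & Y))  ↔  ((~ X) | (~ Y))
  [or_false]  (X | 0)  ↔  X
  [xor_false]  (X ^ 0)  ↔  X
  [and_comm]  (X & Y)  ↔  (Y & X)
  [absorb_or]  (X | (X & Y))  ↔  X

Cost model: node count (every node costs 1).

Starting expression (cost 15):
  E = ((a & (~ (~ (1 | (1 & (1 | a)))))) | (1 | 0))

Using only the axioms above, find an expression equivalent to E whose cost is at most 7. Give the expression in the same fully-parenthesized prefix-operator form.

((a & 1) | (1 | 0))   [cost 7]

1. [absorb_and →] (1 & (1 | a))  →  1;  E = ((a & (~ (~ (1 | 1)))) | (1 | 0))
2. [or_idem →] (1 | 1)  →  1;  E = ((a & (~ (~ 1))) | (1 | 0))
3. [not_not →] (~ (~ 1))  →  1;  cost 7 ≤ 7, done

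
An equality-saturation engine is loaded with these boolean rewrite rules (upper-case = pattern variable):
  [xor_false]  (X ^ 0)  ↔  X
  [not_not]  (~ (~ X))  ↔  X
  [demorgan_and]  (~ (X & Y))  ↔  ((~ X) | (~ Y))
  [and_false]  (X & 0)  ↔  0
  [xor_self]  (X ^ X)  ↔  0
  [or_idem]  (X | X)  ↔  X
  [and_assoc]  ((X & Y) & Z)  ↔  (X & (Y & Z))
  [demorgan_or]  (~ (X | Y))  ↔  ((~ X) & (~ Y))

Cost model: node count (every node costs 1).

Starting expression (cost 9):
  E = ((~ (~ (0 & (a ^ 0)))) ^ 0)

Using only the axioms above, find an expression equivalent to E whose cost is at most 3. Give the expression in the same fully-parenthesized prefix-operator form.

(0 & a)   [cost 3]

(1) (a ^ 0)  =[xor_false →]=  a    ⊢ ((~ (~ (0 & a))) ^ 0)
(2) (~ (~ (0 & a)))  =[not_not →]=  (0 & a)    ⊢ ((0 & a) ^ 0)
(3) ((0 & a) ^ 0)  =[xor_false →]=  (0 & a)    ⊢ cost 3, within 3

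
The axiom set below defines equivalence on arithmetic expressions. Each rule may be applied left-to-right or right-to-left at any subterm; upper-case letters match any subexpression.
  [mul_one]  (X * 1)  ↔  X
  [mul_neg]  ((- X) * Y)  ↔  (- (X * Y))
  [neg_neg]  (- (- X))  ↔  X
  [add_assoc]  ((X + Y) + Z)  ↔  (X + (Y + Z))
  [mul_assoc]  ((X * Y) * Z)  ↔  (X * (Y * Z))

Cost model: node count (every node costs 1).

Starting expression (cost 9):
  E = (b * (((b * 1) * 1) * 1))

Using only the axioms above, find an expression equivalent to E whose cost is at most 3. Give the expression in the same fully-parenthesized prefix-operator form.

step 1: mul_one (→) rewrites (b * 1) into b, now (b * ((b * 1) * 1))
step 2: mul_one (→) rewrites (b * 1) into b, now (b * (b * 1))
step 3: mul_one (→) rewrites (b * 1) into b, reaching cost 3 (bound 3)

(b * b)   [cost 3]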